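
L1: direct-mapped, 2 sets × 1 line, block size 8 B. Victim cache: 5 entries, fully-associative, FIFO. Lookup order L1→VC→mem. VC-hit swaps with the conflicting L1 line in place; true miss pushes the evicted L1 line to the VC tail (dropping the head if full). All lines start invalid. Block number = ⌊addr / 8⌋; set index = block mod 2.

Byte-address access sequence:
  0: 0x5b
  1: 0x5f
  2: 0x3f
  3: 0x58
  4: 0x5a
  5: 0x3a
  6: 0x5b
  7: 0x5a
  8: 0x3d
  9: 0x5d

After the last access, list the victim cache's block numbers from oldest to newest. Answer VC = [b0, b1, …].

0: 0x5b (blk 11, set 1) → MISS  vc=[]
1: 0x5f (blk 11, set 1) → L1-HIT  vc=[]
2: 0x3f (blk 7, set 1) → MISS  vc=[11]
3: 0x58 (blk 11, set 1) → VC-HIT  vc=[7]
4: 0x5a (blk 11, set 1) → L1-HIT  vc=[7]
5: 0x3a (blk 7, set 1) → VC-HIT  vc=[11]
6: 0x5b (blk 11, set 1) → VC-HIT  vc=[7]
7: 0x5a (blk 11, set 1) → L1-HIT  vc=[7]
8: 0x3d (blk 7, set 1) → VC-HIT  vc=[11]
9: 0x5d (blk 11, set 1) → VC-HIT  vc=[7]

VC = [7]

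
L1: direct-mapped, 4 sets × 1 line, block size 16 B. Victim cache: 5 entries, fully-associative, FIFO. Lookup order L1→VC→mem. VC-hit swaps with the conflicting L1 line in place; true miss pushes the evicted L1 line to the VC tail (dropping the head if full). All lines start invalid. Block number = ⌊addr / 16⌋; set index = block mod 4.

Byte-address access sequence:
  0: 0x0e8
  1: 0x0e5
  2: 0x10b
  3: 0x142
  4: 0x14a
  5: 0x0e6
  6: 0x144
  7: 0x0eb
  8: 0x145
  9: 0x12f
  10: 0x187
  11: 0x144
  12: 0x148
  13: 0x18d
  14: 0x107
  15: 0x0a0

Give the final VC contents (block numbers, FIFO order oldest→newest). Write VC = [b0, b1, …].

VC = [24, 14, 20, 18]

#0 0xe8→b14/s2 MISS; vc=[]
#1 0xe5→b14/s2 L1-HIT; vc=[]
#2 0x10b→b16/s0 MISS; vc=[]
#3 0x142→b20/s0 MISS; vc=[16]
#4 0x14a→b20/s0 L1-HIT; vc=[16]
#5 0xe6→b14/s2 L1-HIT; vc=[16]
#6 0x144→b20/s0 L1-HIT; vc=[16]
#7 0xeb→b14/s2 L1-HIT; vc=[16]
#8 0x145→b20/s0 L1-HIT; vc=[16]
#9 0x12f→b18/s2 MISS; vc=[16,14]
#10 0x187→b24/s0 MISS; vc=[16,14,20]
#11 0x144→b20/s0 VC-HIT; vc=[16,14,24]
#12 0x148→b20/s0 L1-HIT; vc=[16,14,24]
#13 0x18d→b24/s0 VC-HIT; vc=[16,14,20]
#14 0x107→b16/s0 VC-HIT; vc=[24,14,20]
#15 0xa0→b10/s2 MISS; vc=[24,14,20,18]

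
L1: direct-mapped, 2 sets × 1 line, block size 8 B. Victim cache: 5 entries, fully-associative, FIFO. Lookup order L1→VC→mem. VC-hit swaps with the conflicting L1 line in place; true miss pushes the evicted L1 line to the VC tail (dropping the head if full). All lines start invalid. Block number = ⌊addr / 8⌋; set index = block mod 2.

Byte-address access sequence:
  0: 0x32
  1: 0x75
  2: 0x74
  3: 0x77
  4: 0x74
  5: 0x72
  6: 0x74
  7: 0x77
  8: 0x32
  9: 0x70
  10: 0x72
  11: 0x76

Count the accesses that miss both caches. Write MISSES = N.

#0 0x32→b6/s0 MISS; vc=[]
#1 0x75→b14/s0 MISS; vc=[6]
#2 0x74→b14/s0 L1-HIT; vc=[6]
#3 0x77→b14/s0 L1-HIT; vc=[6]
#4 0x74→b14/s0 L1-HIT; vc=[6]
#5 0x72→b14/s0 L1-HIT; vc=[6]
#6 0x74→b14/s0 L1-HIT; vc=[6]
#7 0x77→b14/s0 L1-HIT; vc=[6]
#8 0x32→b6/s0 VC-HIT; vc=[14]
#9 0x70→b14/s0 VC-HIT; vc=[6]
#10 0x72→b14/s0 L1-HIT; vc=[6]
#11 0x76→b14/s0 L1-HIT; vc=[6]

MISSES = 2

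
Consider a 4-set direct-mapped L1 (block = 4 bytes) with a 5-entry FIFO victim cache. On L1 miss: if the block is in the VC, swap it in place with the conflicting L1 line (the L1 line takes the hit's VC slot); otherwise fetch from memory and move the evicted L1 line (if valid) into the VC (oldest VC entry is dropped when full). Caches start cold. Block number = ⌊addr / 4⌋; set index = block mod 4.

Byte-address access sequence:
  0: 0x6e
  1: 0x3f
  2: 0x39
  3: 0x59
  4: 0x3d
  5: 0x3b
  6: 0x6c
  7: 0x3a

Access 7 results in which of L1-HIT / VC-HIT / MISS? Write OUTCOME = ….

  [0] addr=0x6e blk=27 s=3: MISS | VC []
  [1] addr=0x3f blk=15 s=3: MISS | VC [27]
  [2] addr=0x39 blk=14 s=2: MISS | VC [27]
  [3] addr=0x59 blk=22 s=2: MISS | VC [27, 14]
  [4] addr=0x3d blk=15 s=3: L1-HIT | VC [27, 14]
  [5] addr=0x3b blk=14 s=2: VC-HIT | VC [27, 22]
  [6] addr=0x6c blk=27 s=3: VC-HIT | VC [15, 22]
  [7] addr=0x3a blk=14 s=2: L1-HIT | VC [15, 22]

OUTCOME = L1-HIT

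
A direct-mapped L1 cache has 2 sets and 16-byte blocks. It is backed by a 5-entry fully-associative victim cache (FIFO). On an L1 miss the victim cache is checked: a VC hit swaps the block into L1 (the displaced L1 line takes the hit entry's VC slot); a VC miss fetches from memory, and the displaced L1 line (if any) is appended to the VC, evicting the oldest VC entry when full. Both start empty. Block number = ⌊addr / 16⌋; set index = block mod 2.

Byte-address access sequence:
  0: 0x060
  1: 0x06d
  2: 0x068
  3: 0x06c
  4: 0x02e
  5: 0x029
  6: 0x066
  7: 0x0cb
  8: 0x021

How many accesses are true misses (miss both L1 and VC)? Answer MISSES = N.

MISSES = 3

#0 0x60→b6/s0 MISS; vc=[]
#1 0x6d→b6/s0 L1-HIT; vc=[]
#2 0x68→b6/s0 L1-HIT; vc=[]
#3 0x6c→b6/s0 L1-HIT; vc=[]
#4 0x2e→b2/s0 MISS; vc=[6]
#5 0x29→b2/s0 L1-HIT; vc=[6]
#6 0x66→b6/s0 VC-HIT; vc=[2]
#7 0xcb→b12/s0 MISS; vc=[2,6]
#8 0x21→b2/s0 VC-HIT; vc=[12,6]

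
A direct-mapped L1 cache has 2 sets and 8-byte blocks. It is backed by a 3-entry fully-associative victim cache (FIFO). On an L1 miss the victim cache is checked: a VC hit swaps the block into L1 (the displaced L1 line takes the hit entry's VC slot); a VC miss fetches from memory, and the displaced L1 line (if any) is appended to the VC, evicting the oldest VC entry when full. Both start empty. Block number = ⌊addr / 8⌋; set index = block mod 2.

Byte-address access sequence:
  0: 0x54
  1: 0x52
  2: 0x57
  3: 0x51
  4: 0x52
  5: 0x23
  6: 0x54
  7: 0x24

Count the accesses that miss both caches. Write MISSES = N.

0: 0x54 (blk 10, set 0) → MISS  vc=[]
1: 0x52 (blk 10, set 0) → L1-HIT  vc=[]
2: 0x57 (blk 10, set 0) → L1-HIT  vc=[]
3: 0x51 (blk 10, set 0) → L1-HIT  vc=[]
4: 0x52 (blk 10, set 0) → L1-HIT  vc=[]
5: 0x23 (blk 4, set 0) → MISS  vc=[10]
6: 0x54 (blk 10, set 0) → VC-HIT  vc=[4]
7: 0x24 (blk 4, set 0) → VC-HIT  vc=[10]

MISSES = 2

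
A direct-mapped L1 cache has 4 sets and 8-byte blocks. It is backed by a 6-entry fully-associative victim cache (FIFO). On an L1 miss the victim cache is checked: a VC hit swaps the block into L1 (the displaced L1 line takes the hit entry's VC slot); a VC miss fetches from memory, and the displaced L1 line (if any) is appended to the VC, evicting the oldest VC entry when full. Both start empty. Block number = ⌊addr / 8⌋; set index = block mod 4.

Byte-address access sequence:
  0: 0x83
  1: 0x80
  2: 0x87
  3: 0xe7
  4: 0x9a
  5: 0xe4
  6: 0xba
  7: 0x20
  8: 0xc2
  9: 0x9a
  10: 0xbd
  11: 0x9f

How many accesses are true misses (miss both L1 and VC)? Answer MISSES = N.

MISSES = 6

0: 0x83 (blk 16, set 0) → MISS  vc=[]
1: 0x80 (blk 16, set 0) → L1-HIT  vc=[]
2: 0x87 (blk 16, set 0) → L1-HIT  vc=[]
3: 0xe7 (blk 28, set 0) → MISS  vc=[16]
4: 0x9a (blk 19, set 3) → MISS  vc=[16]
5: 0xe4 (blk 28, set 0) → L1-HIT  vc=[16]
6: 0xba (blk 23, set 3) → MISS  vc=[16, 19]
7: 0x20 (blk 4, set 0) → MISS  vc=[16, 19, 28]
8: 0xc2 (blk 24, set 0) → MISS  vc=[16, 19, 28, 4]
9: 0x9a (blk 19, set 3) → VC-HIT  vc=[16, 23, 28, 4]
10: 0xbd (blk 23, set 3) → VC-HIT  vc=[16, 19, 28, 4]
11: 0x9f (blk 19, set 3) → VC-HIT  vc=[16, 23, 28, 4]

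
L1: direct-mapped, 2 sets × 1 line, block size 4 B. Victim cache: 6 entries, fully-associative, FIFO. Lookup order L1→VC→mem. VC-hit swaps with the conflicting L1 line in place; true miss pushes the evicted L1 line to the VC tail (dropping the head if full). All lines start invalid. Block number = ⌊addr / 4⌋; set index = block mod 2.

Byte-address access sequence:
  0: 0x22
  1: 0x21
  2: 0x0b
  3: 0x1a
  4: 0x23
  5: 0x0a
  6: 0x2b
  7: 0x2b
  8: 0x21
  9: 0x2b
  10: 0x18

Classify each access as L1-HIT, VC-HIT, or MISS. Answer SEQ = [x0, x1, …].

#0 0x22→b8/s0 MISS; vc=[]
#1 0x21→b8/s0 L1-HIT; vc=[]
#2 0xb→b2/s0 MISS; vc=[8]
#3 0x1a→b6/s0 MISS; vc=[8,2]
#4 0x23→b8/s0 VC-HIT; vc=[6,2]
#5 0xa→b2/s0 VC-HIT; vc=[6,8]
#6 0x2b→b10/s0 MISS; vc=[6,8,2]
#7 0x2b→b10/s0 L1-HIT; vc=[6,8,2]
#8 0x21→b8/s0 VC-HIT; vc=[6,10,2]
#9 0x2b→b10/s0 VC-HIT; vc=[6,8,2]
#10 0x18→b6/s0 VC-HIT; vc=[10,8,2]

SEQ = [MISS, L1-HIT, MISS, MISS, VC-HIT, VC-HIT, MISS, L1-HIT, VC-HIT, VC-HIT, VC-HIT]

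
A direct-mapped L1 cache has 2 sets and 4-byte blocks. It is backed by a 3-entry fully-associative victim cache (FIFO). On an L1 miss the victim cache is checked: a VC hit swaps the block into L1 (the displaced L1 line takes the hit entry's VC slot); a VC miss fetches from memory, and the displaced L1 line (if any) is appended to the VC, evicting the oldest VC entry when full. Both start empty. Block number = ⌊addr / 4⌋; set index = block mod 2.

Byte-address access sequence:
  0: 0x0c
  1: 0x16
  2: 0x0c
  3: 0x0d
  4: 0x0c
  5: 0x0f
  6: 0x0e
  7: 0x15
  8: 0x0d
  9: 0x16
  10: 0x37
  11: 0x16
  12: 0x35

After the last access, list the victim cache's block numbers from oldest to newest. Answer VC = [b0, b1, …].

VC = [3, 5]

0: 0xc (blk 3, set 1) → MISS  vc=[]
1: 0x16 (blk 5, set 1) → MISS  vc=[3]
2: 0xc (blk 3, set 1) → VC-HIT  vc=[5]
3: 0xd (blk 3, set 1) → L1-HIT  vc=[5]
4: 0xc (blk 3, set 1) → L1-HIT  vc=[5]
5: 0xf (blk 3, set 1) → L1-HIT  vc=[5]
6: 0xe (blk 3, set 1) → L1-HIT  vc=[5]
7: 0x15 (blk 5, set 1) → VC-HIT  vc=[3]
8: 0xd (blk 3, set 1) → VC-HIT  vc=[5]
9: 0x16 (blk 5, set 1) → VC-HIT  vc=[3]
10: 0x37 (blk 13, set 1) → MISS  vc=[3, 5]
11: 0x16 (blk 5, set 1) → VC-HIT  vc=[3, 13]
12: 0x35 (blk 13, set 1) → VC-HIT  vc=[3, 5]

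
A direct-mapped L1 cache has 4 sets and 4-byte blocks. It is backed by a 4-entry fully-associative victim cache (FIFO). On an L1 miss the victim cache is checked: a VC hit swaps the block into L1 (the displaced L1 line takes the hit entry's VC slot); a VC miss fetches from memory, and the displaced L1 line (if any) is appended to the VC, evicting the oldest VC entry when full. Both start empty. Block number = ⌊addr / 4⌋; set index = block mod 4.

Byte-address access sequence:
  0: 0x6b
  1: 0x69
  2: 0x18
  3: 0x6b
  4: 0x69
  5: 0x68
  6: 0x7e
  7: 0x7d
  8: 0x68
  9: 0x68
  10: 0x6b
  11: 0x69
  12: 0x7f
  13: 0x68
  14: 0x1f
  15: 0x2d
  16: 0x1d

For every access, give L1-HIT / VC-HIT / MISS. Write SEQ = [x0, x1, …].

#0 0x6b→b26/s2 MISS; vc=[]
#1 0x69→b26/s2 L1-HIT; vc=[]
#2 0x18→b6/s2 MISS; vc=[26]
#3 0x6b→b26/s2 VC-HIT; vc=[6]
#4 0x69→b26/s2 L1-HIT; vc=[6]
#5 0x68→b26/s2 L1-HIT; vc=[6]
#6 0x7e→b31/s3 MISS; vc=[6]
#7 0x7d→b31/s3 L1-HIT; vc=[6]
#8 0x68→b26/s2 L1-HIT; vc=[6]
#9 0x68→b26/s2 L1-HIT; vc=[6]
#10 0x6b→b26/s2 L1-HIT; vc=[6]
#11 0x69→b26/s2 L1-HIT; vc=[6]
#12 0x7f→b31/s3 L1-HIT; vc=[6]
#13 0x68→b26/s2 L1-HIT; vc=[6]
#14 0x1f→b7/s3 MISS; vc=[6,31]
#15 0x2d→b11/s3 MISS; vc=[6,31,7]
#16 0x1d→b7/s3 VC-HIT; vc=[6,31,11]

SEQ = [MISS, L1-HIT, MISS, VC-HIT, L1-HIT, L1-HIT, MISS, L1-HIT, L1-HIT, L1-HIT, L1-HIT, L1-HIT, L1-HIT, L1-HIT, MISS, MISS, VC-HIT]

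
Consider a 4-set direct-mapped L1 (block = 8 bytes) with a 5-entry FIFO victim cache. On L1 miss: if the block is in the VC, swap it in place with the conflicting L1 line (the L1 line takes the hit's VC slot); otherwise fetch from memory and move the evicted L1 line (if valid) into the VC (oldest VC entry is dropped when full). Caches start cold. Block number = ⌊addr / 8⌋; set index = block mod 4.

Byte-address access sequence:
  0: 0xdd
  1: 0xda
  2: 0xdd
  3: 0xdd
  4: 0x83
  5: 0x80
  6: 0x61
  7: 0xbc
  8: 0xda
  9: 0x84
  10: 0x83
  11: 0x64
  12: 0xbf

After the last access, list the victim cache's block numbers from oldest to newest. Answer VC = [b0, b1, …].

0: 0xdd (blk 27, set 3) → MISS  vc=[]
1: 0xda (blk 27, set 3) → L1-HIT  vc=[]
2: 0xdd (blk 27, set 3) → L1-HIT  vc=[]
3: 0xdd (blk 27, set 3) → L1-HIT  vc=[]
4: 0x83 (blk 16, set 0) → MISS  vc=[]
5: 0x80 (blk 16, set 0) → L1-HIT  vc=[]
6: 0x61 (blk 12, set 0) → MISS  vc=[16]
7: 0xbc (blk 23, set 3) → MISS  vc=[16, 27]
8: 0xda (blk 27, set 3) → VC-HIT  vc=[16, 23]
9: 0x84 (blk 16, set 0) → VC-HIT  vc=[12, 23]
10: 0x83 (blk 16, set 0) → L1-HIT  vc=[12, 23]
11: 0x64 (blk 12, set 0) → VC-HIT  vc=[16, 23]
12: 0xbf (blk 23, set 3) → VC-HIT  vc=[16, 27]

VC = [16, 27]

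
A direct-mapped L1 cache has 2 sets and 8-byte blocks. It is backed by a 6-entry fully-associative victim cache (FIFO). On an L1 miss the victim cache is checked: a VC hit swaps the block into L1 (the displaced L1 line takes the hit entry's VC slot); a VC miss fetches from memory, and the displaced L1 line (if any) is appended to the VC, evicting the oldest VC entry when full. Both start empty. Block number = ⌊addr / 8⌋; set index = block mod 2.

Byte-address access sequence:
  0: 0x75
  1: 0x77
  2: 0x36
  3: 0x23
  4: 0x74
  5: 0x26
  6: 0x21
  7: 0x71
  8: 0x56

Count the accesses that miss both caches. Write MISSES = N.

MISSES = 4

#0 0x75→b14/s0 MISS; vc=[]
#1 0x77→b14/s0 L1-HIT; vc=[]
#2 0x36→b6/s0 MISS; vc=[14]
#3 0x23→b4/s0 MISS; vc=[14,6]
#4 0x74→b14/s0 VC-HIT; vc=[4,6]
#5 0x26→b4/s0 VC-HIT; vc=[14,6]
#6 0x21→b4/s0 L1-HIT; vc=[14,6]
#7 0x71→b14/s0 VC-HIT; vc=[4,6]
#8 0x56→b10/s0 MISS; vc=[4,6,14]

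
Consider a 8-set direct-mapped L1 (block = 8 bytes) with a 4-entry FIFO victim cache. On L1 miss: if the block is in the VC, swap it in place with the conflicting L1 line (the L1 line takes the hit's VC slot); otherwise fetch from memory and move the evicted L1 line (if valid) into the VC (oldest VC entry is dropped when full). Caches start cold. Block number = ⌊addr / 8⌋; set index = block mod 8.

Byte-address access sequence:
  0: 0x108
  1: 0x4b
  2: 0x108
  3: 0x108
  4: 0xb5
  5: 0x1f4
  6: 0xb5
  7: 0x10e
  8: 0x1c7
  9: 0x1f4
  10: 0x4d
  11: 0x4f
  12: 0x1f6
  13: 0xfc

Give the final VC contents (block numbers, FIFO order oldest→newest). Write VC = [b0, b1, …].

VC = [33, 22]

  [0] addr=0x108 blk=33 s=1: MISS | VC []
  [1] addr=0x4b blk=9 s=1: MISS | VC [33]
  [2] addr=0x108 blk=33 s=1: VC-HIT | VC [9]
  [3] addr=0x108 blk=33 s=1: L1-HIT | VC [9]
  [4] addr=0xb5 blk=22 s=6: MISS | VC [9]
  [5] addr=0x1f4 blk=62 s=6: MISS | VC [9, 22]
  [6] addr=0xb5 blk=22 s=6: VC-HIT | VC [9, 62]
  [7] addr=0x10e blk=33 s=1: L1-HIT | VC [9, 62]
  [8] addr=0x1c7 blk=56 s=0: MISS | VC [9, 62]
  [9] addr=0x1f4 blk=62 s=6: VC-HIT | VC [9, 22]
  [10] addr=0x4d blk=9 s=1: VC-HIT | VC [33, 22]
  [11] addr=0x4f blk=9 s=1: L1-HIT | VC [33, 22]
  [12] addr=0x1f6 blk=62 s=6: L1-HIT | VC [33, 22]
  [13] addr=0xfc blk=31 s=7: MISS | VC [33, 22]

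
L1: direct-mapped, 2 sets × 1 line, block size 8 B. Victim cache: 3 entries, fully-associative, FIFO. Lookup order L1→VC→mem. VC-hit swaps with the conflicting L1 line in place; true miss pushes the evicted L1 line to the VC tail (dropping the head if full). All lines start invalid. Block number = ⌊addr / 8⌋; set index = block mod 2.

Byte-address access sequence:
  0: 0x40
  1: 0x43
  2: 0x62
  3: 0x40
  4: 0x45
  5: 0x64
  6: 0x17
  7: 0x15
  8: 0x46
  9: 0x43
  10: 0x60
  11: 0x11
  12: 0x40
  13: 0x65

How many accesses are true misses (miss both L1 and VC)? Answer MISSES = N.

MISSES = 3

#0 0x40→b8/s0 MISS; vc=[]
#1 0x43→b8/s0 L1-HIT; vc=[]
#2 0x62→b12/s0 MISS; vc=[8]
#3 0x40→b8/s0 VC-HIT; vc=[12]
#4 0x45→b8/s0 L1-HIT; vc=[12]
#5 0x64→b12/s0 VC-HIT; vc=[8]
#6 0x17→b2/s0 MISS; vc=[8,12]
#7 0x15→b2/s0 L1-HIT; vc=[8,12]
#8 0x46→b8/s0 VC-HIT; vc=[2,12]
#9 0x43→b8/s0 L1-HIT; vc=[2,12]
#10 0x60→b12/s0 VC-HIT; vc=[2,8]
#11 0x11→b2/s0 VC-HIT; vc=[12,8]
#12 0x40→b8/s0 VC-HIT; vc=[12,2]
#13 0x65→b12/s0 VC-HIT; vc=[8,2]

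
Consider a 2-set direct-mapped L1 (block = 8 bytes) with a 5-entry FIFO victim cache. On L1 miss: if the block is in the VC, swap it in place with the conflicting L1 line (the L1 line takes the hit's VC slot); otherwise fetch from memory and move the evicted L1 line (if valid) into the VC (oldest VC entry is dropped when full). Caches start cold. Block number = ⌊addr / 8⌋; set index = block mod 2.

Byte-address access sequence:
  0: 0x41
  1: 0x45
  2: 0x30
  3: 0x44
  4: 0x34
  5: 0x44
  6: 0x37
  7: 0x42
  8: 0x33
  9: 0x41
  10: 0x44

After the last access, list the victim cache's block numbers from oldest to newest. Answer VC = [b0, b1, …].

VC = [6]

  [0] addr=0x41 blk=8 s=0: MISS | VC []
  [1] addr=0x45 blk=8 s=0: L1-HIT | VC []
  [2] addr=0x30 blk=6 s=0: MISS | VC [8]
  [3] addr=0x44 blk=8 s=0: VC-HIT | VC [6]
  [4] addr=0x34 blk=6 s=0: VC-HIT | VC [8]
  [5] addr=0x44 blk=8 s=0: VC-HIT | VC [6]
  [6] addr=0x37 blk=6 s=0: VC-HIT | VC [8]
  [7] addr=0x42 blk=8 s=0: VC-HIT | VC [6]
  [8] addr=0x33 blk=6 s=0: VC-HIT | VC [8]
  [9] addr=0x41 blk=8 s=0: VC-HIT | VC [6]
  [10] addr=0x44 blk=8 s=0: L1-HIT | VC [6]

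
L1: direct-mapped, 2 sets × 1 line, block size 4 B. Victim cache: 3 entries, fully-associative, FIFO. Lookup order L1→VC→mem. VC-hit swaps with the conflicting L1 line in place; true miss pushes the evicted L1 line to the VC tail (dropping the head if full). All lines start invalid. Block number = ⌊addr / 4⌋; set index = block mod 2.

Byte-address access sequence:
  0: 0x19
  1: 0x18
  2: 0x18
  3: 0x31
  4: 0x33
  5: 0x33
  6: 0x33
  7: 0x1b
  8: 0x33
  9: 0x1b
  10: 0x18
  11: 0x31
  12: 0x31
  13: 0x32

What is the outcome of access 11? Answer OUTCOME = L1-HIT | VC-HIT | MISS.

OUTCOME = VC-HIT

  [0] addr=0x19 blk=6 s=0: MISS | VC []
  [1] addr=0x18 blk=6 s=0: L1-HIT | VC []
  [2] addr=0x18 blk=6 s=0: L1-HIT | VC []
  [3] addr=0x31 blk=12 s=0: MISS | VC [6]
  [4] addr=0x33 blk=12 s=0: L1-HIT | VC [6]
  [5] addr=0x33 blk=12 s=0: L1-HIT | VC [6]
  [6] addr=0x33 blk=12 s=0: L1-HIT | VC [6]
  [7] addr=0x1b blk=6 s=0: VC-HIT | VC [12]
  [8] addr=0x33 blk=12 s=0: VC-HIT | VC [6]
  [9] addr=0x1b blk=6 s=0: VC-HIT | VC [12]
  [10] addr=0x18 blk=6 s=0: L1-HIT | VC [12]
  [11] addr=0x31 blk=12 s=0: VC-HIT | VC [6]
  [12] addr=0x31 blk=12 s=0: L1-HIT | VC [6]
  [13] addr=0x32 blk=12 s=0: L1-HIT | VC [6]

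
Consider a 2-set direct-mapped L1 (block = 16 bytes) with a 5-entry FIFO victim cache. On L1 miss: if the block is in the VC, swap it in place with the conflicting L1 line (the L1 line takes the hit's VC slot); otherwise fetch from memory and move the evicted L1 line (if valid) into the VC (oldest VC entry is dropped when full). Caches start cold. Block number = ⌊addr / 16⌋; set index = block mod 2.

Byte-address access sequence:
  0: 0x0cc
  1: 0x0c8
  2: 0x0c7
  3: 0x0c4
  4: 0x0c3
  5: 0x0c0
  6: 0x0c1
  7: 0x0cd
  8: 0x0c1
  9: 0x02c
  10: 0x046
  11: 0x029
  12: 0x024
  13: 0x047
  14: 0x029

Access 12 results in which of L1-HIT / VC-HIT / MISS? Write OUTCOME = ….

OUTCOME = L1-HIT

#0 0xcc→b12/s0 MISS; vc=[]
#1 0xc8→b12/s0 L1-HIT; vc=[]
#2 0xc7→b12/s0 L1-HIT; vc=[]
#3 0xc4→b12/s0 L1-HIT; vc=[]
#4 0xc3→b12/s0 L1-HIT; vc=[]
#5 0xc0→b12/s0 L1-HIT; vc=[]
#6 0xc1→b12/s0 L1-HIT; vc=[]
#7 0xcd→b12/s0 L1-HIT; vc=[]
#8 0xc1→b12/s0 L1-HIT; vc=[]
#9 0x2c→b2/s0 MISS; vc=[12]
#10 0x46→b4/s0 MISS; vc=[12,2]
#11 0x29→b2/s0 VC-HIT; vc=[12,4]
#12 0x24→b2/s0 L1-HIT; vc=[12,4]
#13 0x47→b4/s0 VC-HIT; vc=[12,2]
#14 0x29→b2/s0 VC-HIT; vc=[12,4]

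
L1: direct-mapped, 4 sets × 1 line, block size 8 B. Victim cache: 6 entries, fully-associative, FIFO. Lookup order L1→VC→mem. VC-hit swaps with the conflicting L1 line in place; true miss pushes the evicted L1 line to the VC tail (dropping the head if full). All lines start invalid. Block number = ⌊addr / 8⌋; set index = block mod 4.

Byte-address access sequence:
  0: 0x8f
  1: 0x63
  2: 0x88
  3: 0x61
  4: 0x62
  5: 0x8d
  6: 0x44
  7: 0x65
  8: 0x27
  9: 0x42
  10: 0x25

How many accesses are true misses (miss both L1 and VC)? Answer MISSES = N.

MISSES = 4

0: 0x8f (blk 17, set 1) → MISS  vc=[]
1: 0x63 (blk 12, set 0) → MISS  vc=[]
2: 0x88 (blk 17, set 1) → L1-HIT  vc=[]
3: 0x61 (blk 12, set 0) → L1-HIT  vc=[]
4: 0x62 (blk 12, set 0) → L1-HIT  vc=[]
5: 0x8d (blk 17, set 1) → L1-HIT  vc=[]
6: 0x44 (blk 8, set 0) → MISS  vc=[12]
7: 0x65 (blk 12, set 0) → VC-HIT  vc=[8]
8: 0x27 (blk 4, set 0) → MISS  vc=[8, 12]
9: 0x42 (blk 8, set 0) → VC-HIT  vc=[4, 12]
10: 0x25 (blk 4, set 0) → VC-HIT  vc=[8, 12]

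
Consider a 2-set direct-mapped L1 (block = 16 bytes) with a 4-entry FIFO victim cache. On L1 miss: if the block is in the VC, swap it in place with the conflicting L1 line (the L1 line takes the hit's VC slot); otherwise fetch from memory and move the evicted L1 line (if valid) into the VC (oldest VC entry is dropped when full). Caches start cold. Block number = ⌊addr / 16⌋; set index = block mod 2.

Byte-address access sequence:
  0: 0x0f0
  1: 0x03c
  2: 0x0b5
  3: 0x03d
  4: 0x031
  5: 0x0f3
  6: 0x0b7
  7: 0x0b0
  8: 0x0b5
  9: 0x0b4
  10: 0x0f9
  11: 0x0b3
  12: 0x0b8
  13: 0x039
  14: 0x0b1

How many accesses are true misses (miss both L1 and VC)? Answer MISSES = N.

MISSES = 3

0: 0xf0 (blk 15, set 1) → MISS  vc=[]
1: 0x3c (blk 3, set 1) → MISS  vc=[15]
2: 0xb5 (blk 11, set 1) → MISS  vc=[15, 3]
3: 0x3d (blk 3, set 1) → VC-HIT  vc=[15, 11]
4: 0x31 (blk 3, set 1) → L1-HIT  vc=[15, 11]
5: 0xf3 (blk 15, set 1) → VC-HIT  vc=[3, 11]
6: 0xb7 (blk 11, set 1) → VC-HIT  vc=[3, 15]
7: 0xb0 (blk 11, set 1) → L1-HIT  vc=[3, 15]
8: 0xb5 (blk 11, set 1) → L1-HIT  vc=[3, 15]
9: 0xb4 (blk 11, set 1) → L1-HIT  vc=[3, 15]
10: 0xf9 (blk 15, set 1) → VC-HIT  vc=[3, 11]
11: 0xb3 (blk 11, set 1) → VC-HIT  vc=[3, 15]
12: 0xb8 (blk 11, set 1) → L1-HIT  vc=[3, 15]
13: 0x39 (blk 3, set 1) → VC-HIT  vc=[11, 15]
14: 0xb1 (blk 11, set 1) → VC-HIT  vc=[3, 15]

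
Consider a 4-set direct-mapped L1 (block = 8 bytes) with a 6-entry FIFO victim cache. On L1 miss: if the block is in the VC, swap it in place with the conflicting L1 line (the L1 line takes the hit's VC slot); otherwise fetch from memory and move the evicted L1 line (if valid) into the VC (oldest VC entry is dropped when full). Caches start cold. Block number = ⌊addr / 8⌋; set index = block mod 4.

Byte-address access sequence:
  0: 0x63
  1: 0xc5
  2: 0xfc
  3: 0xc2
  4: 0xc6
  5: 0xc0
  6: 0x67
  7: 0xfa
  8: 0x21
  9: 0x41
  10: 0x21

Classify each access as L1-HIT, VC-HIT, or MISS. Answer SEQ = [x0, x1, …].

SEQ = [MISS, MISS, MISS, L1-HIT, L1-HIT, L1-HIT, VC-HIT, L1-HIT, MISS, MISS, VC-HIT]

  [0] addr=0x63 blk=12 s=0: MISS | VC []
  [1] addr=0xc5 blk=24 s=0: MISS | VC [12]
  [2] addr=0xfc blk=31 s=3: MISS | VC [12]
  [3] addr=0xc2 blk=24 s=0: L1-HIT | VC [12]
  [4] addr=0xc6 blk=24 s=0: L1-HIT | VC [12]
  [5] addr=0xc0 blk=24 s=0: L1-HIT | VC [12]
  [6] addr=0x67 blk=12 s=0: VC-HIT | VC [24]
  [7] addr=0xfa blk=31 s=3: L1-HIT | VC [24]
  [8] addr=0x21 blk=4 s=0: MISS | VC [24, 12]
  [9] addr=0x41 blk=8 s=0: MISS | VC [24, 12, 4]
  [10] addr=0x21 blk=4 s=0: VC-HIT | VC [24, 12, 8]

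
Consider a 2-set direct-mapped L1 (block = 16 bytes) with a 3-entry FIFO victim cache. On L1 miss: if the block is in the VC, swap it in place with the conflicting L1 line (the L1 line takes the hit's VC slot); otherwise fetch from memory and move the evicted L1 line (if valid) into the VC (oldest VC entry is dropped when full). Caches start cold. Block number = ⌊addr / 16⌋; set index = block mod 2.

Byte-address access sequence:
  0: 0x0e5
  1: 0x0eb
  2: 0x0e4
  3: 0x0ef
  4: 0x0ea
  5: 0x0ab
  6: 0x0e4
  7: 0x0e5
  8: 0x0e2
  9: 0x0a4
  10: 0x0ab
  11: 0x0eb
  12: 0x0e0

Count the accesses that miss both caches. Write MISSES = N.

MISSES = 2

#0 0xe5→b14/s0 MISS; vc=[]
#1 0xeb→b14/s0 L1-HIT; vc=[]
#2 0xe4→b14/s0 L1-HIT; vc=[]
#3 0xef→b14/s0 L1-HIT; vc=[]
#4 0xea→b14/s0 L1-HIT; vc=[]
#5 0xab→b10/s0 MISS; vc=[14]
#6 0xe4→b14/s0 VC-HIT; vc=[10]
#7 0xe5→b14/s0 L1-HIT; vc=[10]
#8 0xe2→b14/s0 L1-HIT; vc=[10]
#9 0xa4→b10/s0 VC-HIT; vc=[14]
#10 0xab→b10/s0 L1-HIT; vc=[14]
#11 0xeb→b14/s0 VC-HIT; vc=[10]
#12 0xe0→b14/s0 L1-HIT; vc=[10]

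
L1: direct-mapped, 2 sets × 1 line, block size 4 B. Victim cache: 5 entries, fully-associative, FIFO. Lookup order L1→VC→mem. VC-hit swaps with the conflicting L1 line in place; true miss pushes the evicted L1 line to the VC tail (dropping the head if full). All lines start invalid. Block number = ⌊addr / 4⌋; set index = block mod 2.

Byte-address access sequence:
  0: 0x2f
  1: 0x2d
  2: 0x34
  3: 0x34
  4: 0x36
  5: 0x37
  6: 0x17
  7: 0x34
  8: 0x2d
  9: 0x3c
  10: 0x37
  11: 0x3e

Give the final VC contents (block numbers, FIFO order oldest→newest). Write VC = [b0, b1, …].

VC = [13, 5, 11]

0: 0x2f (blk 11, set 1) → MISS  vc=[]
1: 0x2d (blk 11, set 1) → L1-HIT  vc=[]
2: 0x34 (blk 13, set 1) → MISS  vc=[11]
3: 0x34 (blk 13, set 1) → L1-HIT  vc=[11]
4: 0x36 (blk 13, set 1) → L1-HIT  vc=[11]
5: 0x37 (blk 13, set 1) → L1-HIT  vc=[11]
6: 0x17 (blk 5, set 1) → MISS  vc=[11, 13]
7: 0x34 (blk 13, set 1) → VC-HIT  vc=[11, 5]
8: 0x2d (blk 11, set 1) → VC-HIT  vc=[13, 5]
9: 0x3c (blk 15, set 1) → MISS  vc=[13, 5, 11]
10: 0x37 (blk 13, set 1) → VC-HIT  vc=[15, 5, 11]
11: 0x3e (blk 15, set 1) → VC-HIT  vc=[13, 5, 11]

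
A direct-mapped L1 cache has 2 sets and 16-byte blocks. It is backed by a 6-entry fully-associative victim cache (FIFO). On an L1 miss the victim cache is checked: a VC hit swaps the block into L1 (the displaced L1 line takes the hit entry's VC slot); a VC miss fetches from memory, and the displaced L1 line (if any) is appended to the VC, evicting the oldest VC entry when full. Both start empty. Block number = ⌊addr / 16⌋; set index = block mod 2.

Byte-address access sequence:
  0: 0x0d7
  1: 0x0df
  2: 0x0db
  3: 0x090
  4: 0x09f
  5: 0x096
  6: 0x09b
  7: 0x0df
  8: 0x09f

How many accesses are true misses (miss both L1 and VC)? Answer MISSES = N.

MISSES = 2

#0 0xd7→b13/s1 MISS; vc=[]
#1 0xdf→b13/s1 L1-HIT; vc=[]
#2 0xdb→b13/s1 L1-HIT; vc=[]
#3 0x90→b9/s1 MISS; vc=[13]
#4 0x9f→b9/s1 L1-HIT; vc=[13]
#5 0x96→b9/s1 L1-HIT; vc=[13]
#6 0x9b→b9/s1 L1-HIT; vc=[13]
#7 0xdf→b13/s1 VC-HIT; vc=[9]
#8 0x9f→b9/s1 VC-HIT; vc=[13]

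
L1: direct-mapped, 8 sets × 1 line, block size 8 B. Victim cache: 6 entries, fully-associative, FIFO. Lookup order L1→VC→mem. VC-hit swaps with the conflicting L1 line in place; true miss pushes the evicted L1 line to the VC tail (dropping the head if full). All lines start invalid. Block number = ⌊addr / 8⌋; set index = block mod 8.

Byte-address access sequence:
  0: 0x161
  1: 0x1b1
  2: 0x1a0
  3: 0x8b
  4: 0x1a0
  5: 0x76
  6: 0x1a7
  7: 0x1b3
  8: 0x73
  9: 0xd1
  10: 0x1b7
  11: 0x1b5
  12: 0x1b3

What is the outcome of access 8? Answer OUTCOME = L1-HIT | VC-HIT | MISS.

OUTCOME = VC-HIT

0: 0x161 (blk 44, set 4) → MISS  vc=[]
1: 0x1b1 (blk 54, set 6) → MISS  vc=[]
2: 0x1a0 (blk 52, set 4) → MISS  vc=[44]
3: 0x8b (blk 17, set 1) → MISS  vc=[44]
4: 0x1a0 (blk 52, set 4) → L1-HIT  vc=[44]
5: 0x76 (blk 14, set 6) → MISS  vc=[44, 54]
6: 0x1a7 (blk 52, set 4) → L1-HIT  vc=[44, 54]
7: 0x1b3 (blk 54, set 6) → VC-HIT  vc=[44, 14]
8: 0x73 (blk 14, set 6) → VC-HIT  vc=[44, 54]
9: 0xd1 (blk 26, set 2) → MISS  vc=[44, 54]
10: 0x1b7 (blk 54, set 6) → VC-HIT  vc=[44, 14]
11: 0x1b5 (blk 54, set 6) → L1-HIT  vc=[44, 14]
12: 0x1b3 (blk 54, set 6) → L1-HIT  vc=[44, 14]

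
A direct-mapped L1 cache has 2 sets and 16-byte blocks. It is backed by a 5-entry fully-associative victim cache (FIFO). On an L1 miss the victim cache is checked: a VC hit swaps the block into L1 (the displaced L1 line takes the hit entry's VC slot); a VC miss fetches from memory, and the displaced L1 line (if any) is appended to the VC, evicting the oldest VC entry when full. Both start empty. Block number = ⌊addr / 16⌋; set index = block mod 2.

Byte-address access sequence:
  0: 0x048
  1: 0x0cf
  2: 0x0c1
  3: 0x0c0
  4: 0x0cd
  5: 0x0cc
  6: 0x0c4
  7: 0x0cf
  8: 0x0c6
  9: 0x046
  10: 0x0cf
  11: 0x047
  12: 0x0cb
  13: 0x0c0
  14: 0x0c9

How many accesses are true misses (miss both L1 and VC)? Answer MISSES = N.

#0 0x48→b4/s0 MISS; vc=[]
#1 0xcf→b12/s0 MISS; vc=[4]
#2 0xc1→b12/s0 L1-HIT; vc=[4]
#3 0xc0→b12/s0 L1-HIT; vc=[4]
#4 0xcd→b12/s0 L1-HIT; vc=[4]
#5 0xcc→b12/s0 L1-HIT; vc=[4]
#6 0xc4→b12/s0 L1-HIT; vc=[4]
#7 0xcf→b12/s0 L1-HIT; vc=[4]
#8 0xc6→b12/s0 L1-HIT; vc=[4]
#9 0x46→b4/s0 VC-HIT; vc=[12]
#10 0xcf→b12/s0 VC-HIT; vc=[4]
#11 0x47→b4/s0 VC-HIT; vc=[12]
#12 0xcb→b12/s0 VC-HIT; vc=[4]
#13 0xc0→b12/s0 L1-HIT; vc=[4]
#14 0xc9→b12/s0 L1-HIT; vc=[4]

MISSES = 2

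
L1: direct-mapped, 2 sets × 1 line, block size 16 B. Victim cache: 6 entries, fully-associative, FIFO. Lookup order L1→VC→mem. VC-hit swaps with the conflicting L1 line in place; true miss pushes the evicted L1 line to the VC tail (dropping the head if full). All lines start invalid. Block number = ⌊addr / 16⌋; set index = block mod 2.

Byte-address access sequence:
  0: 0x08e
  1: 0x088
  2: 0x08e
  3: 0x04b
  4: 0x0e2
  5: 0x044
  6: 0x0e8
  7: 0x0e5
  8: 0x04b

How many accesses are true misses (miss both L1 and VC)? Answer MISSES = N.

0: 0x8e (blk 8, set 0) → MISS  vc=[]
1: 0x88 (blk 8, set 0) → L1-HIT  vc=[]
2: 0x8e (blk 8, set 0) → L1-HIT  vc=[]
3: 0x4b (blk 4, set 0) → MISS  vc=[8]
4: 0xe2 (blk 14, set 0) → MISS  vc=[8, 4]
5: 0x44 (blk 4, set 0) → VC-HIT  vc=[8, 14]
6: 0xe8 (blk 14, set 0) → VC-HIT  vc=[8, 4]
7: 0xe5 (blk 14, set 0) → L1-HIT  vc=[8, 4]
8: 0x4b (blk 4, set 0) → VC-HIT  vc=[8, 14]

MISSES = 3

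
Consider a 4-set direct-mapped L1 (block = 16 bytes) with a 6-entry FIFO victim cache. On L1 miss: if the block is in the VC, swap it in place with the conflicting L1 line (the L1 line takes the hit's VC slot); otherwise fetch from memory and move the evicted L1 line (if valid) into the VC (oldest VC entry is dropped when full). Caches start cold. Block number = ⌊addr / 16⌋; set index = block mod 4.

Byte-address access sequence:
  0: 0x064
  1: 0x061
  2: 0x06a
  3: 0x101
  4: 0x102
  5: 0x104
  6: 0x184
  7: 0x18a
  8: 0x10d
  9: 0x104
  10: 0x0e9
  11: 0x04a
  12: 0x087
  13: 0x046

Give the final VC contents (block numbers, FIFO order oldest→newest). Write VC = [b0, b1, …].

  [0] addr=0x64 blk=6 s=2: MISS | VC []
  [1] addr=0x61 blk=6 s=2: L1-HIT | VC []
  [2] addr=0x6a blk=6 s=2: L1-HIT | VC []
  [3] addr=0x101 blk=16 s=0: MISS | VC []
  [4] addr=0x102 blk=16 s=0: L1-HIT | VC []
  [5] addr=0x104 blk=16 s=0: L1-HIT | VC []
  [6] addr=0x184 blk=24 s=0: MISS | VC [16]
  [7] addr=0x18a blk=24 s=0: L1-HIT | VC [16]
  [8] addr=0x10d blk=16 s=0: VC-HIT | VC [24]
  [9] addr=0x104 blk=16 s=0: L1-HIT | VC [24]
  [10] addr=0xe9 blk=14 s=2: MISS | VC [24, 6]
  [11] addr=0x4a blk=4 s=0: MISS | VC [24, 6, 16]
  [12] addr=0x87 blk=8 s=0: MISS | VC [24, 6, 16, 4]
  [13] addr=0x46 blk=4 s=0: VC-HIT | VC [24, 6, 16, 8]

VC = [24, 6, 16, 8]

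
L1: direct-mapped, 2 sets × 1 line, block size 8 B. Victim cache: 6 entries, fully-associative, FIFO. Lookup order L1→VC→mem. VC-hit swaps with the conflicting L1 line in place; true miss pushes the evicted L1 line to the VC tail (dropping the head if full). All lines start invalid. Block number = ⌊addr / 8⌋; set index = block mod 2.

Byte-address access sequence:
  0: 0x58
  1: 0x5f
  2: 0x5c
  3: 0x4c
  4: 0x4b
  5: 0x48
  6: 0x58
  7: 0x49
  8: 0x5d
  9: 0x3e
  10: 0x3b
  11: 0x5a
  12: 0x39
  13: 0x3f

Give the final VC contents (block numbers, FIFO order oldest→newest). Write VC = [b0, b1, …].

#0 0x58→b11/s1 MISS; vc=[]
#1 0x5f→b11/s1 L1-HIT; vc=[]
#2 0x5c→b11/s1 L1-HIT; vc=[]
#3 0x4c→b9/s1 MISS; vc=[11]
#4 0x4b→b9/s1 L1-HIT; vc=[11]
#5 0x48→b9/s1 L1-HIT; vc=[11]
#6 0x58→b11/s1 VC-HIT; vc=[9]
#7 0x49→b9/s1 VC-HIT; vc=[11]
#8 0x5d→b11/s1 VC-HIT; vc=[9]
#9 0x3e→b7/s1 MISS; vc=[9,11]
#10 0x3b→b7/s1 L1-HIT; vc=[9,11]
#11 0x5a→b11/s1 VC-HIT; vc=[9,7]
#12 0x39→b7/s1 VC-HIT; vc=[9,11]
#13 0x3f→b7/s1 L1-HIT; vc=[9,11]

VC = [9, 11]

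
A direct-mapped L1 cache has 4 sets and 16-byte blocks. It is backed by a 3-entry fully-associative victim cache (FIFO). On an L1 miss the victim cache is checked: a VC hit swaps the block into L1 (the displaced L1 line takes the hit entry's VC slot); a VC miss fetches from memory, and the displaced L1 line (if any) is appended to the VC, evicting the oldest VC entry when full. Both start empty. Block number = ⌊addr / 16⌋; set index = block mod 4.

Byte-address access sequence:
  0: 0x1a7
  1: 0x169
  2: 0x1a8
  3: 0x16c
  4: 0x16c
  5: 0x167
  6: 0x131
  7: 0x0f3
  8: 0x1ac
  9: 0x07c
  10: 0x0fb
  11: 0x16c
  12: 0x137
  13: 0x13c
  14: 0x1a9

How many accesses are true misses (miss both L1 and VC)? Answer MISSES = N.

0: 0x1a7 (blk 26, set 2) → MISS  vc=[]
1: 0x169 (blk 22, set 2) → MISS  vc=[26]
2: 0x1a8 (blk 26, set 2) → VC-HIT  vc=[22]
3: 0x16c (blk 22, set 2) → VC-HIT  vc=[26]
4: 0x16c (blk 22, set 2) → L1-HIT  vc=[26]
5: 0x167 (blk 22, set 2) → L1-HIT  vc=[26]
6: 0x131 (blk 19, set 3) → MISS  vc=[26]
7: 0xf3 (blk 15, set 3) → MISS  vc=[26, 19]
8: 0x1ac (blk 26, set 2) → VC-HIT  vc=[22, 19]
9: 0x7c (blk 7, set 3) → MISS  vc=[22, 19, 15]
10: 0xfb (blk 15, set 3) → VC-HIT  vc=[22, 19, 7]
11: 0x16c (blk 22, set 2) → VC-HIT  vc=[26, 19, 7]
12: 0x137 (blk 19, set 3) → VC-HIT  vc=[26, 15, 7]
13: 0x13c (blk 19, set 3) → L1-HIT  vc=[26, 15, 7]
14: 0x1a9 (blk 26, set 2) → VC-HIT  vc=[22, 15, 7]

MISSES = 5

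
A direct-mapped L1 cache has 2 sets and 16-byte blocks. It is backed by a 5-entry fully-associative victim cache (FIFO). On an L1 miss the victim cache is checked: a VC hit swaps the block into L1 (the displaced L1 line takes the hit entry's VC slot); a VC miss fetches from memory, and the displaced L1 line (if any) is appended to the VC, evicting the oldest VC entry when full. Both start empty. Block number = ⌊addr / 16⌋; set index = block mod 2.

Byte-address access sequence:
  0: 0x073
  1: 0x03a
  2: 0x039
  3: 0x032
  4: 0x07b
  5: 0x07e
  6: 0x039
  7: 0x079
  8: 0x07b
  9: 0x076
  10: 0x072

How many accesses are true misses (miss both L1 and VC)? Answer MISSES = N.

  [0] addr=0x73 blk=7 s=1: MISS | VC []
  [1] addr=0x3a blk=3 s=1: MISS | VC [7]
  [2] addr=0x39 blk=3 s=1: L1-HIT | VC [7]
  [3] addr=0x32 blk=3 s=1: L1-HIT | VC [7]
  [4] addr=0x7b blk=7 s=1: VC-HIT | VC [3]
  [5] addr=0x7e blk=7 s=1: L1-HIT | VC [3]
  [6] addr=0x39 blk=3 s=1: VC-HIT | VC [7]
  [7] addr=0x79 blk=7 s=1: VC-HIT | VC [3]
  [8] addr=0x7b blk=7 s=1: L1-HIT | VC [3]
  [9] addr=0x76 blk=7 s=1: L1-HIT | VC [3]
  [10] addr=0x72 blk=7 s=1: L1-HIT | VC [3]

MISSES = 2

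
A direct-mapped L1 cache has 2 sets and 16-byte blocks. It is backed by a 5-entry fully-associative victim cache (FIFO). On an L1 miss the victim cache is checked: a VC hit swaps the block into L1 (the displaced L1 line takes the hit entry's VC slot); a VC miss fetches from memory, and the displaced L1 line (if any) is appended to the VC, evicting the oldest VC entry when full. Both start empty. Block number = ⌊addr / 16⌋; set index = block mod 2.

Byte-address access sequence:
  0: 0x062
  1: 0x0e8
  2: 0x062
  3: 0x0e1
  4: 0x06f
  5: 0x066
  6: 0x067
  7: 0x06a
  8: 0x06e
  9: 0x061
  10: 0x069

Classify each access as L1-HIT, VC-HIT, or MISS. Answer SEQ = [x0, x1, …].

  [0] addr=0x62 blk=6 s=0: MISS | VC []
  [1] addr=0xe8 blk=14 s=0: MISS | VC [6]
  [2] addr=0x62 blk=6 s=0: VC-HIT | VC [14]
  [3] addr=0xe1 blk=14 s=0: VC-HIT | VC [6]
  [4] addr=0x6f blk=6 s=0: VC-HIT | VC [14]
  [5] addr=0x66 blk=6 s=0: L1-HIT | VC [14]
  [6] addr=0x67 blk=6 s=0: L1-HIT | VC [14]
  [7] addr=0x6a blk=6 s=0: L1-HIT | VC [14]
  [8] addr=0x6e blk=6 s=0: L1-HIT | VC [14]
  [9] addr=0x61 blk=6 s=0: L1-HIT | VC [14]
  [10] addr=0x69 blk=6 s=0: L1-HIT | VC [14]

SEQ = [MISS, MISS, VC-HIT, VC-HIT, VC-HIT, L1-HIT, L1-HIT, L1-HIT, L1-HIT, L1-HIT, L1-HIT]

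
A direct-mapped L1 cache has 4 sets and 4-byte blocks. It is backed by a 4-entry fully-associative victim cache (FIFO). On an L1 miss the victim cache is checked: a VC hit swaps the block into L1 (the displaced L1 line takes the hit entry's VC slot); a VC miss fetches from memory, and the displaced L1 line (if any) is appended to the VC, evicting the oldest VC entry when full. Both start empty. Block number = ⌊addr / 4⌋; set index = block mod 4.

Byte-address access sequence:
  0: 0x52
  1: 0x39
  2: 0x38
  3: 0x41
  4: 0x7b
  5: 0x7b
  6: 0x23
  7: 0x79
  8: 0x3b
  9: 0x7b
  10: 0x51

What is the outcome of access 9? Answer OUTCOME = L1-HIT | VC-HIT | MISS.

  [0] addr=0x52 blk=20 s=0: MISS | VC []
  [1] addr=0x39 blk=14 s=2: MISS | VC []
  [2] addr=0x38 blk=14 s=2: L1-HIT | VC []
  [3] addr=0x41 blk=16 s=0: MISS | VC [20]
  [4] addr=0x7b blk=30 s=2: MISS | VC [20, 14]
  [5] addr=0x7b blk=30 s=2: L1-HIT | VC [20, 14]
  [6] addr=0x23 blk=8 s=0: MISS | VC [20, 14, 16]
  [7] addr=0x79 blk=30 s=2: L1-HIT | VC [20, 14, 16]
  [8] addr=0x3b blk=14 s=2: VC-HIT | VC [20, 30, 16]
  [9] addr=0x7b blk=30 s=2: VC-HIT | VC [20, 14, 16]
  [10] addr=0x51 blk=20 s=0: VC-HIT | VC [8, 14, 16]

OUTCOME = VC-HIT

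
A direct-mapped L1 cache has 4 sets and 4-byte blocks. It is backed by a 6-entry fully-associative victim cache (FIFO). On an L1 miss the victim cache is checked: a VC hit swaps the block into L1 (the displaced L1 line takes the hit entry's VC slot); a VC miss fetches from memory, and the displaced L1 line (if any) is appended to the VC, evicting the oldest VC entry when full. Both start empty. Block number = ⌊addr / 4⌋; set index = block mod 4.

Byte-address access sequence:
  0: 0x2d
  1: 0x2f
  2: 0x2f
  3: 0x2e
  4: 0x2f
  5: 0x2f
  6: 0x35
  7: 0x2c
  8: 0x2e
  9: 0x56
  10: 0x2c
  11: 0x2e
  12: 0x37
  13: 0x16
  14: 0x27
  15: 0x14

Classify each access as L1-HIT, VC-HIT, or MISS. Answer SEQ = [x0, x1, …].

SEQ = [MISS, L1-HIT, L1-HIT, L1-HIT, L1-HIT, L1-HIT, MISS, L1-HIT, L1-HIT, MISS, L1-HIT, L1-HIT, VC-HIT, MISS, MISS, VC-HIT]

#0 0x2d→b11/s3 MISS; vc=[]
#1 0x2f→b11/s3 L1-HIT; vc=[]
#2 0x2f→b11/s3 L1-HIT; vc=[]
#3 0x2e→b11/s3 L1-HIT; vc=[]
#4 0x2f→b11/s3 L1-HIT; vc=[]
#5 0x2f→b11/s3 L1-HIT; vc=[]
#6 0x35→b13/s1 MISS; vc=[]
#7 0x2c→b11/s3 L1-HIT; vc=[]
#8 0x2e→b11/s3 L1-HIT; vc=[]
#9 0x56→b21/s1 MISS; vc=[13]
#10 0x2c→b11/s3 L1-HIT; vc=[13]
#11 0x2e→b11/s3 L1-HIT; vc=[13]
#12 0x37→b13/s1 VC-HIT; vc=[21]
#13 0x16→b5/s1 MISS; vc=[21,13]
#14 0x27→b9/s1 MISS; vc=[21,13,5]
#15 0x14→b5/s1 VC-HIT; vc=[21,13,9]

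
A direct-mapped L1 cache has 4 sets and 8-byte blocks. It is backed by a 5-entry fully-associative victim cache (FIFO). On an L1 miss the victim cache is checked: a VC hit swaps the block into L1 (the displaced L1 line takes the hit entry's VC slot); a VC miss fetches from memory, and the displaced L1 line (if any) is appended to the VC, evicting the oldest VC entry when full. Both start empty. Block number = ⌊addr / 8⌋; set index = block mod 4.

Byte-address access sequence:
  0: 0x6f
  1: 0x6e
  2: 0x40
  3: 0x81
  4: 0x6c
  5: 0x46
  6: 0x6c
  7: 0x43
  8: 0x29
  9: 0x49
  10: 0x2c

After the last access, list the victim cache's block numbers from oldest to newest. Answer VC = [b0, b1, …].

  [0] addr=0x6f blk=13 s=1: MISS | VC []
  [1] addr=0x6e blk=13 s=1: L1-HIT | VC []
  [2] addr=0x40 blk=8 s=0: MISS | VC []
  [3] addr=0x81 blk=16 s=0: MISS | VC [8]
  [4] addr=0x6c blk=13 s=1: L1-HIT | VC [8]
  [5] addr=0x46 blk=8 s=0: VC-HIT | VC [16]
  [6] addr=0x6c blk=13 s=1: L1-HIT | VC [16]
  [7] addr=0x43 blk=8 s=0: L1-HIT | VC [16]
  [8] addr=0x29 blk=5 s=1: MISS | VC [16, 13]
  [9] addr=0x49 blk=9 s=1: MISS | VC [16, 13, 5]
  [10] addr=0x2c blk=5 s=1: VC-HIT | VC [16, 13, 9]

VC = [16, 13, 9]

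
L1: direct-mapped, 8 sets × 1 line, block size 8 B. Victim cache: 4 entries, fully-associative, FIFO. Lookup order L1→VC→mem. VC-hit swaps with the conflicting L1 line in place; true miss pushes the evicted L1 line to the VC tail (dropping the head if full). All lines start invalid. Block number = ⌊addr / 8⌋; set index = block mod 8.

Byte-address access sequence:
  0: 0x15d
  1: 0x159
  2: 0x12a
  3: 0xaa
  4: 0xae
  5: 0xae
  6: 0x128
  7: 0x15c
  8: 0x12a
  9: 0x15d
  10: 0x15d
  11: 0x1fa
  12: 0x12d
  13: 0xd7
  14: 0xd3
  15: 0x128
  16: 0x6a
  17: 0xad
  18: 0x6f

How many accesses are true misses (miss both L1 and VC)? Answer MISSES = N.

#0 0x15d→b43/s3 MISS; vc=[]
#1 0x159→b43/s3 L1-HIT; vc=[]
#2 0x12a→b37/s5 MISS; vc=[]
#3 0xaa→b21/s5 MISS; vc=[37]
#4 0xae→b21/s5 L1-HIT; vc=[37]
#5 0xae→b21/s5 L1-HIT; vc=[37]
#6 0x128→b37/s5 VC-HIT; vc=[21]
#7 0x15c→b43/s3 L1-HIT; vc=[21]
#8 0x12a→b37/s5 L1-HIT; vc=[21]
#9 0x15d→b43/s3 L1-HIT; vc=[21]
#10 0x15d→b43/s3 L1-HIT; vc=[21]
#11 0x1fa→b63/s7 MISS; vc=[21]
#12 0x12d→b37/s5 L1-HIT; vc=[21]
#13 0xd7→b26/s2 MISS; vc=[21]
#14 0xd3→b26/s2 L1-HIT; vc=[21]
#15 0x128→b37/s5 L1-HIT; vc=[21]
#16 0x6a→b13/s5 MISS; vc=[21,37]
#17 0xad→b21/s5 VC-HIT; vc=[13,37]
#18 0x6f→b13/s5 VC-HIT; vc=[21,37]

MISSES = 6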